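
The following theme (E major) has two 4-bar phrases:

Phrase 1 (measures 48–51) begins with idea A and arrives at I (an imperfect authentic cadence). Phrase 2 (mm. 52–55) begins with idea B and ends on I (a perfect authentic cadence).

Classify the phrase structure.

contrasting period

Phrase 1 ends with an imperfect authentic cadence (weaker) and phrase 2 with a perfect authentic cadence (stronger): antecedent + consequent = a period.
The two phrases open with different material (A / B), so the period is contrasting.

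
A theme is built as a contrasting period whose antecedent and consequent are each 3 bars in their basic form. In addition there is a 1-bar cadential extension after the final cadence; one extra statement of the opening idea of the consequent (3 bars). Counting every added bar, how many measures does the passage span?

10 measures

Basic contrasting period: 3 + 3 = 6 bars.
6 (basic form) + 1 (cadential extension) + 3 (extra statement) = 10.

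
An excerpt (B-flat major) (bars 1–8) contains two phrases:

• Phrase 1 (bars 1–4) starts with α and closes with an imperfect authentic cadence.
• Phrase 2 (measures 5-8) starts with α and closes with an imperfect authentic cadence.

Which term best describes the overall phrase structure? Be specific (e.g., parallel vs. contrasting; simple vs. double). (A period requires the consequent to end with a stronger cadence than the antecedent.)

repeated phrase

Both phrases have the same opening (α) and the same cadence (imperfect authentic cadence): the second is a restatement, not a consequent, so this is a repeated phrase rather than a period.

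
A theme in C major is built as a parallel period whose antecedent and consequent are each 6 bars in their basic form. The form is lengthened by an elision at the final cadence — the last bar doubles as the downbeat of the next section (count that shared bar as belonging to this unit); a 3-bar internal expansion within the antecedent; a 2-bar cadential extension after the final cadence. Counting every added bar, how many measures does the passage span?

Basic parallel period: 6 + 6 = 12 bars.
12 (basic form) + 3 (internal expansion) + 2 (cadential extension) = 17.
The elision shares a bar with the next section but does not change this unit's count.

17 measures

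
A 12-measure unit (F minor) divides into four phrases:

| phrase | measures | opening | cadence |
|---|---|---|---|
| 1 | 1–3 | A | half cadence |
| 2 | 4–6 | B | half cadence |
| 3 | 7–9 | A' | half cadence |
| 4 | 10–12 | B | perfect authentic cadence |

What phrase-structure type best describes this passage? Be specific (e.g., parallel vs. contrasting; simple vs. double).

parallel double period

Four phrases in two halves: the first half (bars 1-6) ends with a half cadence, the second (measures 7-12) with a perfect authentic cadence — a large antecedent–consequent pair, i.e. a double period.
Phrase 3 begins with the same material as phrase 1, making it parallel.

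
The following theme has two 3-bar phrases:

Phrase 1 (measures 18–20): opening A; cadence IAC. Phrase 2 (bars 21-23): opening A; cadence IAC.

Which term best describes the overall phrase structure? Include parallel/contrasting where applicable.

Both phrases have the same opening (A) and the same cadence (imperfect authentic cadence): the second is a restatement, not a consequent, so this is a repeated phrase rather than a period.

repeated phrase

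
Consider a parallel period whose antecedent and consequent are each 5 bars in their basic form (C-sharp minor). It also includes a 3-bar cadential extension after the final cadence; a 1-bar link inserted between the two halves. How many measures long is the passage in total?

14 measures

Basic parallel period: 5 + 5 = 10 bars.
10 (basic form) + 3 (cadential extension) + 1 (link) = 14.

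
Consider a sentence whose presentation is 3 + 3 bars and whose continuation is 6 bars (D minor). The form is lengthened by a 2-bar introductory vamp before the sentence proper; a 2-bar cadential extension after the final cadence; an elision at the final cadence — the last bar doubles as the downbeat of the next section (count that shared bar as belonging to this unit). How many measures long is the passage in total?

16 measures

Basic sentence: 3 + 3 + 6 = 12 bars.
12 (basic form) + 2 (introduction) + 2 (cadential extension) = 16.
The elision shares a bar with the next section but does not change this unit's count.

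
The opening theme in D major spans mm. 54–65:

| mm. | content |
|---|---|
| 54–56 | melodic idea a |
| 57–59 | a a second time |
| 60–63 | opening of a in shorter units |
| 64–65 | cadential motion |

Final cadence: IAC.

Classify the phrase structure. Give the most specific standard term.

Basic idea (measures 54–56) + its repetition (mm. 57–59) form the presentation; fragmentation and cadence (mm. 60-65) form the continuation — the 12-bar whole is a sentence.

sentence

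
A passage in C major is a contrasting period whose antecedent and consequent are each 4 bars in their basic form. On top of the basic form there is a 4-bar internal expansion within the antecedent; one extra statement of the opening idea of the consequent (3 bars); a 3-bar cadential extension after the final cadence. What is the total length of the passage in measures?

18 measures

Basic contrasting period: 4 + 4 = 8 bars.
8 (basic form) + 4 (internal expansion) + 3 (extra statement) + 3 (cadential extension) = 18.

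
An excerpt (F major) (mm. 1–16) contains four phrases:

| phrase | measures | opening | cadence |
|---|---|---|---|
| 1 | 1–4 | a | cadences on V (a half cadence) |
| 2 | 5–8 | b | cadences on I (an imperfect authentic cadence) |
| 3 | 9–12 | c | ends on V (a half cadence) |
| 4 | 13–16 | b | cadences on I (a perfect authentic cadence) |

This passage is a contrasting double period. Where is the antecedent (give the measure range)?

measures 1–8

In a double period the four phrases pair into a large antecedent (phrases 1–2, ending imperfect authentic cadence) and a large consequent (phrases 3–4, ending perfect authentic cadence). The antecedent spans bars 1-8.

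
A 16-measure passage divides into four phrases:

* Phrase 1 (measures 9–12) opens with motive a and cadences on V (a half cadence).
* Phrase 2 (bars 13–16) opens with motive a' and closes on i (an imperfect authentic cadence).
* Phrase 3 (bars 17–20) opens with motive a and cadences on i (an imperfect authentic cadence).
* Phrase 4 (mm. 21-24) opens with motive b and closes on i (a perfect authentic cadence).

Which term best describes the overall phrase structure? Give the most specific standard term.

parallel double period

Four phrases in two halves: the first half (measures 9-16) ends with an imperfect authentic cadence, the second (measures 17-24) with a perfect authentic cadence — a large antecedent–consequent pair, i.e. a double period.
Phrase 3 begins with the same material as phrase 1, making it parallel.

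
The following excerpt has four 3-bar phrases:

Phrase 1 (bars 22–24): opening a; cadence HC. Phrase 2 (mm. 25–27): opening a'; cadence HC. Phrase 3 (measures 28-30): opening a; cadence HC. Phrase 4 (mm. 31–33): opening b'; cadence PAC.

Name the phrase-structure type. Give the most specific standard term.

parallel double period

Four phrases in two halves: the first half (mm. 22–27) ends with a half cadence, the second (mm. 28–33) with a perfect authentic cadence — a large antecedent–consequent pair, i.e. a double period.
Phrase 3 begins with the same material as phrase 1, making it parallel.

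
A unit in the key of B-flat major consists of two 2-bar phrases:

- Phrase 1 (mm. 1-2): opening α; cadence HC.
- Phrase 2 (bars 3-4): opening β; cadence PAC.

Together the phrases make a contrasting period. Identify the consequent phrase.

The phrase ending with the weaker cadence (half cadence) is the antecedent; the one ending more conclusively (perfect authentic cadence) is the consequent. The consequent is phrase 2.

phrase 2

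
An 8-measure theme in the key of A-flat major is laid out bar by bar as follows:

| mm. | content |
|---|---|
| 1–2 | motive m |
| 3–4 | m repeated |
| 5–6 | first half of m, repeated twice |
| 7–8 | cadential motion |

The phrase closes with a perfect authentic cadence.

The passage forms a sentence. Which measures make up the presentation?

The presentation of a sentence is the basic idea (measures 1-2) plus its repetition (bars 3-4); the presentation is therefore bars 1–4.

measures 1–4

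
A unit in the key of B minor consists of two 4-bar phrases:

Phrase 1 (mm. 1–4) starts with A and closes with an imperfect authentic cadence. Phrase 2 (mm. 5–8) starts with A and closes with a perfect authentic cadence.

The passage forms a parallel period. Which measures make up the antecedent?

measures 1–4

The phrase ending with the weaker cadence (imperfect authentic cadence) is the antecedent; the one ending more conclusively (perfect authentic cadence) is the consequent. The antecedent is measures 1–4.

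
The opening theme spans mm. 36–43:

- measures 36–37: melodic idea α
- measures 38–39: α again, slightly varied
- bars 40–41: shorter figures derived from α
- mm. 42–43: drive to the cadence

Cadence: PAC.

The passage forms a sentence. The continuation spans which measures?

measures 40–43

After the presentation (bars 36–39), the continuation covers the fragmentation through the cadence: measures 40–43.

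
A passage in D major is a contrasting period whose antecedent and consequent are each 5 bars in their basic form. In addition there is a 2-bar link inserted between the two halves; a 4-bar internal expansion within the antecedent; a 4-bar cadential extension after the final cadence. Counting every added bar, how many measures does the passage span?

Basic contrasting period: 5 + 5 = 10 bars.
10 (basic form) + 2 (link) + 4 (internal expansion) + 4 (cadential extension) = 20.

20 measures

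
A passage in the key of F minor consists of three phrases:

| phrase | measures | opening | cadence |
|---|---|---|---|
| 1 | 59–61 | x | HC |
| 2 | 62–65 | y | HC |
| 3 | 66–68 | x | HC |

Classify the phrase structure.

The final phrase closes with a half cadence, which is not stronger than the preceding half cadence; the 3 phrases lack an overall antecedent–consequent design and so form a phrase group.

phrase group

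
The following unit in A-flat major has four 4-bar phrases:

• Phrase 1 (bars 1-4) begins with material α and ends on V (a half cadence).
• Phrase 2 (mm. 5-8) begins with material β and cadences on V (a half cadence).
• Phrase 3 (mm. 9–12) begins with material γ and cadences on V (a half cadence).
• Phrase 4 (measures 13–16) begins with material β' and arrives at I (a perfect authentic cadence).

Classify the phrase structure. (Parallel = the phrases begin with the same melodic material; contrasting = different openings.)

Four phrases in two halves: the first half (bars 1-8) ends with a half cadence, the second (bars 9–16) with a perfect authentic cadence — a large antecedent–consequent pair, i.e. a double period.
Phrase 3 begins with different material from phrase 1, making it contrasting.

contrasting double period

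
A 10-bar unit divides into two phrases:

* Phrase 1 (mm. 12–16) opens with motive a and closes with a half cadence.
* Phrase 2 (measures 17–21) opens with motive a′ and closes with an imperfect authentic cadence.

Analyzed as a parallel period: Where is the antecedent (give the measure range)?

measures 12–16

The antecedent is the phrase ending with the weaker cadence (half cadence, phrase 1) and the consequent the one ending more conclusively (imperfect authentic cadence, phrase 2); the antecedent is bars 12–16.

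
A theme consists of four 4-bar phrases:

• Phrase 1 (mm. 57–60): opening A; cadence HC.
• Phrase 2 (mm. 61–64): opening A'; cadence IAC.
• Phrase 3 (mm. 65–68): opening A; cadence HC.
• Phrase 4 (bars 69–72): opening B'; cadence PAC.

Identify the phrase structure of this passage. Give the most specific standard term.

Four phrases in two halves: the first half (bars 57–64) ends with an imperfect authentic cadence, the second (mm. 65–72) with a perfect authentic cadence — a large antecedent–consequent pair, i.e. a double period.
Phrase 3 begins with the same material as phrase 1, making it parallel.

parallel double period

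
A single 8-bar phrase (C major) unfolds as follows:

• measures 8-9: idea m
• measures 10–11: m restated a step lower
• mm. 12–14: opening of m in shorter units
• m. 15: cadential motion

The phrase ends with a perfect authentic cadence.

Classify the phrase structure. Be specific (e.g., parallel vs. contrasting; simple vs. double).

Basic idea (mm. 8-9) + its repetition (mm. 10–11) form the presentation; fragmentation and cadence (measures 12-15) form the continuation — the 8-bar whole is a sentence.

sentence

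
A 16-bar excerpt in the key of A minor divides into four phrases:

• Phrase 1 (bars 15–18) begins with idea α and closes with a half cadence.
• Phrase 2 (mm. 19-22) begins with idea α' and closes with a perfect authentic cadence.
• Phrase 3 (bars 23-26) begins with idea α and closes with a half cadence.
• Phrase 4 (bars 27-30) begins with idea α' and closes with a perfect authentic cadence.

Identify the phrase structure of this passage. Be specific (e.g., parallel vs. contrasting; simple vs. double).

repeated period

The cadence pattern HC–PAC–HC–PAC is weak–strong twice, and phrases 3–4 restate phrases 1–2: a period heard twice, not a double period (which would end weakly at phrase 2).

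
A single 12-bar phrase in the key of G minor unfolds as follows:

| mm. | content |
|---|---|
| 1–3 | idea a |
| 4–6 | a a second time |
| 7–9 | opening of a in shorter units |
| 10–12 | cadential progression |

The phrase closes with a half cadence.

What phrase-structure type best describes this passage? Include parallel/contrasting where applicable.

Basic idea (mm. 1–3) + its repetition (mm. 4-6) form the presentation; fragmentation and cadence (bars 7–12) form the continuation — the 12-bar whole is a sentence.

sentence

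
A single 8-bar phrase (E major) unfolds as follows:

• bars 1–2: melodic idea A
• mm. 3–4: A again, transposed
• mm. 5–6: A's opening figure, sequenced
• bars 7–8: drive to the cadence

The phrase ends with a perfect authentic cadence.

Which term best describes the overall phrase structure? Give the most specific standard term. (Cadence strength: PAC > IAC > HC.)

Basic idea (mm. 1–2) + its repetition (mm. 3–4) form the presentation; fragmentation and cadence (measures 5–8) form the continuation — the 8-bar whole is a sentence.

sentence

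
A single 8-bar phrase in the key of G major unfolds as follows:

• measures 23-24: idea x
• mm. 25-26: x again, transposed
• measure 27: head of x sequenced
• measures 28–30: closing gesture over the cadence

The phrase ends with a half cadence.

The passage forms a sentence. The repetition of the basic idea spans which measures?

measures 25–26

The presentation of a sentence is the basic idea (mm. 23–24) plus its repetition (mm. 25–26); the repetition of the basic idea is therefore bars 25-26.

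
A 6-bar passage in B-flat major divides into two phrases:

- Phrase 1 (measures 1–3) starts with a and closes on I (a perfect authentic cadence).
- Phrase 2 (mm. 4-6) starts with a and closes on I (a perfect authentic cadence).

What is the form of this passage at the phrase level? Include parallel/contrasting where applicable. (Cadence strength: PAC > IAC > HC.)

Both phrases have the same opening (a) and the same cadence (perfect authentic cadence): the second is a restatement, not a consequent, so this is a repeated phrase rather than a period.

repeated phrase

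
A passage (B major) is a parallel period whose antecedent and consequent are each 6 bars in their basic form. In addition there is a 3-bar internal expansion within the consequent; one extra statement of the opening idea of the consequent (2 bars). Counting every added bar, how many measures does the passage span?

17 measures

Basic parallel period: 6 + 6 = 12 bars.
12 (basic form) + 3 (internal expansion) + 2 (extra statement) = 17.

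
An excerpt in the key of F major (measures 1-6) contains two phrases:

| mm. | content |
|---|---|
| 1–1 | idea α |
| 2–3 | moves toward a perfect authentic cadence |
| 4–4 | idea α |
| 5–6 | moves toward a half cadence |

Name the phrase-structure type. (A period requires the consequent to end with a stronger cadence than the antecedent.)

The second phrase closes with a half cadence, which is not stronger than the first phrase's perfect authentic cadence; without a weak→strong cadential pair there is no antecedent–consequent relationship, so this is a phrase group rather than a period.

phrase group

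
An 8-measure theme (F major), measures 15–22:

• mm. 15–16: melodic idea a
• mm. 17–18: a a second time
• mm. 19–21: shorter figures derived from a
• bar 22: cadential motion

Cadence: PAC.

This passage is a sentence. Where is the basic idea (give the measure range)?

The presentation of a sentence is the basic idea (mm. 15-16) plus its repetition (mm. 17–18); the basic idea is therefore measures 15-16.

measures 15–16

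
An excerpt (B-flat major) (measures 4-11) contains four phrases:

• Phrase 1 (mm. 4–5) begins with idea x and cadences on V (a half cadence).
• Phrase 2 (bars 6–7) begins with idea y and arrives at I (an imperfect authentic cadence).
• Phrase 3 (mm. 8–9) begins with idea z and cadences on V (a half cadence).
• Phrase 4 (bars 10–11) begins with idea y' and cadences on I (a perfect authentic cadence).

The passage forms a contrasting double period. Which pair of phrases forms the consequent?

In a double period the first pair of phrases (ending imperfect authentic cadence) is the large antecedent and the second pair (ending perfect authentic cadence) is the large consequent; the consequent is phrases 3 and 4.

phrases 3 and 4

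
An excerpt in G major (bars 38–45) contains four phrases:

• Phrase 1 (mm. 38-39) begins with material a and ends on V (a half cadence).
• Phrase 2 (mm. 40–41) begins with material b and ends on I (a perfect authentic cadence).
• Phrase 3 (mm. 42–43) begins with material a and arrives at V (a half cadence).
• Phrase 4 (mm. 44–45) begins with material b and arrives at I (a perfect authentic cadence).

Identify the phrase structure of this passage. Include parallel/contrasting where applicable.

The cadence pattern HC–PAC–HC–PAC is weak–strong twice, and phrases 3–4 restate phrases 1–2: a period heard twice, not a double period (which would end weakly at phrase 2).

repeated period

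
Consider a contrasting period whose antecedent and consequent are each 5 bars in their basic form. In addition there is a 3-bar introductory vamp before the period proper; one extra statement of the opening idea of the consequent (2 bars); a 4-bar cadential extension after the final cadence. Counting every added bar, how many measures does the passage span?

19 measures

Basic contrasting period: 5 + 5 = 10 bars.
10 (basic form) + 3 (introduction) + 2 (extra statement) + 4 (cadential extension) = 19.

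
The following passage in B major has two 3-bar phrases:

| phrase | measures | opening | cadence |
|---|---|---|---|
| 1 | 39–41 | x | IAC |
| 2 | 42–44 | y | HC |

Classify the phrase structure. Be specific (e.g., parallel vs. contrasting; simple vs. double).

The second phrase closes with a half cadence, which is not stronger than the first phrase's imperfect authentic cadence; without a weak→strong cadential pair there is no antecedent–consequent relationship, so this is a phrase group rather than a period.

phrase group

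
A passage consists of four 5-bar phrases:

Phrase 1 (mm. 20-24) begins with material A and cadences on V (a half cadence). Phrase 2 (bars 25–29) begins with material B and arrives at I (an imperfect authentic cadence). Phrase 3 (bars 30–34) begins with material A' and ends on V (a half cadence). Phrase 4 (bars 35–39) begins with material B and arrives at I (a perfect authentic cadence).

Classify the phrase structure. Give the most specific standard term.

parallel double period

Four phrases in two halves: the first half (measures 20–29) ends with an imperfect authentic cadence, the second (bars 30-39) with a perfect authentic cadence — a large antecedent–consequent pair, i.e. a double period.
Phrase 3 begins with the same material as phrase 1, making it parallel.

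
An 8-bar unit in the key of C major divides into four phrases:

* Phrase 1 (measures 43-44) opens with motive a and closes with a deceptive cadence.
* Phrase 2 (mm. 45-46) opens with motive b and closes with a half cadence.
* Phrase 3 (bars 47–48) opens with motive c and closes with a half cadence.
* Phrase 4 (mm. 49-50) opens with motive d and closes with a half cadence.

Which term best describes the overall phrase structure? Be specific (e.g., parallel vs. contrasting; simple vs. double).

phrase group

Phrase 4 ends with a half cadence, no stronger than phrase 2's half cadence, so the four phrases do not form a double period; nor do phrases 3–4 duplicate 1–2, so it is not a repeated period. With no phrase reaching a conclusive cadence, the passage is a phrase group.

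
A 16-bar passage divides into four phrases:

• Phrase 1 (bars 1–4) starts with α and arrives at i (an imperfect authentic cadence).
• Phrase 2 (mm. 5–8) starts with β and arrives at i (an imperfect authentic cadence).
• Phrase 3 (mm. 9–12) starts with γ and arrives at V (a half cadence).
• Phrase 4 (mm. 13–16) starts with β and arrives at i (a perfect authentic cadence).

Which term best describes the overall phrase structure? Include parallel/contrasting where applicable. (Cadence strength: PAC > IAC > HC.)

Four phrases in two halves: the first half (bars 1–8) ends with an imperfect authentic cadence, the second (measures 9–16) with a perfect authentic cadence — a large antecedent–consequent pair, i.e. a double period.
Phrase 3 begins with different material from phrase 1, making it contrasting.

contrasting double period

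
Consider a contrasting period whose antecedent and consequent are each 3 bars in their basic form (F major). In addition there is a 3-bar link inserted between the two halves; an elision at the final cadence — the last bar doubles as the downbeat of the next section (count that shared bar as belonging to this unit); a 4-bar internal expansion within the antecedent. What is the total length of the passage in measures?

Basic contrasting period: 3 + 3 = 6 bars.
6 (basic form) + 3 (link) + 4 (internal expansion) = 13.
The elision shares a bar with the next section but does not change this unit's count.

13 measures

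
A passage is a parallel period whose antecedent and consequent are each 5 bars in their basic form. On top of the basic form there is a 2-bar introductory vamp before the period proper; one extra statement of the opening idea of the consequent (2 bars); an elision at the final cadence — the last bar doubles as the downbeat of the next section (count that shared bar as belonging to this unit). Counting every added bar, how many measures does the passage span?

Basic parallel period: 5 + 5 = 10 bars.
10 (basic form) + 2 (introduction) + 2 (extra statement) = 14.
The elision shares a bar with the next section but does not change this unit's count.

14 measures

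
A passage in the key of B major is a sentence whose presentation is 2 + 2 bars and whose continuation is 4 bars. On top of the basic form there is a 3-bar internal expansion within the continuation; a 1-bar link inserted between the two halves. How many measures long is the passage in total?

Basic sentence: 2 + 2 + 4 = 8 bars.
8 (basic form) + 3 (internal expansion) + 1 (link) = 12.

12 measures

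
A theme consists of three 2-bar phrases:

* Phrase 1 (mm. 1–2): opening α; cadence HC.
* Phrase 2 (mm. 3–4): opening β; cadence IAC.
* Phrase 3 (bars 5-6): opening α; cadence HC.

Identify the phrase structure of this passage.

The final phrase closes with a half cadence, which is not stronger than the preceding imperfect authentic cadence; the 3 phrases lack an overall antecedent–consequent design and so form a phrase group.

phrase group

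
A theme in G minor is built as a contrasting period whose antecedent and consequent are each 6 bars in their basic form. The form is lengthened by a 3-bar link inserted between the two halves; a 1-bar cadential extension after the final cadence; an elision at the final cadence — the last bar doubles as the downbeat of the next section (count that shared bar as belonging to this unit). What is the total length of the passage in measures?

Basic contrasting period: 6 + 6 = 12 bars.
12 (basic form) + 3 (link) + 1 (cadential extension) = 16.
The elision shares a bar with the next section but does not change this unit's count.

16 measures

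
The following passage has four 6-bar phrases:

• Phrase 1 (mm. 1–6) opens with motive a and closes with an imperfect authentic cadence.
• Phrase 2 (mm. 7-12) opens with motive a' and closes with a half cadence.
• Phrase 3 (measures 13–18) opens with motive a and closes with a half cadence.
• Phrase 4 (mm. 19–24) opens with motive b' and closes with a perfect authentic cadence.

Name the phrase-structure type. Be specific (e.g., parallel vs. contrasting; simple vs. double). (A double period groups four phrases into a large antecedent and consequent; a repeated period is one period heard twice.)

Four phrases in two halves: the first half (measures 1–12) ends with a half cadence, the second (bars 13–24) with a perfect authentic cadence — a large antecedent–consequent pair, i.e. a double period.
Phrase 3 begins with the same material as phrase 1, making it parallel.

parallel double period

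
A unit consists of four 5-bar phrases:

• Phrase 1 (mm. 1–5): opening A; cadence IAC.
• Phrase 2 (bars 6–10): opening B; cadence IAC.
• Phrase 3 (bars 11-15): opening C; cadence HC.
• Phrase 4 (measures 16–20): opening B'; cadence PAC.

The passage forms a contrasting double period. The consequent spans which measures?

In a double period the four phrases pair into a large antecedent (phrases 1–2, ending imperfect authentic cadence) and a large consequent (phrases 3–4, ending perfect authentic cadence). The consequent spans bars 11-20.

measures 11–20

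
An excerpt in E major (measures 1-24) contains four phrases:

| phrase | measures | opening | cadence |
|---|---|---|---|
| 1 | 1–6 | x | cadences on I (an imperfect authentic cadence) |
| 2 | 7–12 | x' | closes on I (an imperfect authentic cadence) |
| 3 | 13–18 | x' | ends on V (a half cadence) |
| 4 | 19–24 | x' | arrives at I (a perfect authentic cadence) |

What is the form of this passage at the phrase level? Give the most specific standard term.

Four phrases in two halves: the first half (bars 1–12) ends with an imperfect authentic cadence, the second (mm. 13–24) with a perfect authentic cadence — a large antecedent–consequent pair, i.e. a double period.
Phrase 3 begins with the same material as phrase 1, making it parallel.

parallel double period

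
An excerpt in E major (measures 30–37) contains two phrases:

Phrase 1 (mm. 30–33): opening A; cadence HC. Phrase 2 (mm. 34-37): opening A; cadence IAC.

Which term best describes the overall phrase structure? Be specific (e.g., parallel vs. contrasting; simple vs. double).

Phrase 1 ends with a half cadence (weaker) and phrase 2 with an imperfect authentic cadence (stronger): antecedent + consequent = a period.
The two phrases open with the same material (A / A), so the period is parallel.

parallel period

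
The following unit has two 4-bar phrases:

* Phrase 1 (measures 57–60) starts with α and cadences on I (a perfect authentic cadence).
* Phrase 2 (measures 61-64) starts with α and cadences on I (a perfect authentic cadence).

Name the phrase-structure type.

repeated phrase

Both phrases have the same opening (α) and the same cadence (perfect authentic cadence): the second is a restatement, not a consequent, so this is a repeated phrase rather than a period.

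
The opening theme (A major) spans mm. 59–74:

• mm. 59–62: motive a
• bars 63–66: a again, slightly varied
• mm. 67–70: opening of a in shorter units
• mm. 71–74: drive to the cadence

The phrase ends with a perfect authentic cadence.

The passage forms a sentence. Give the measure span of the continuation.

After the presentation (mm. 59-66), the continuation covers the fragmentation through the cadence: measures 67–74.

measures 67–74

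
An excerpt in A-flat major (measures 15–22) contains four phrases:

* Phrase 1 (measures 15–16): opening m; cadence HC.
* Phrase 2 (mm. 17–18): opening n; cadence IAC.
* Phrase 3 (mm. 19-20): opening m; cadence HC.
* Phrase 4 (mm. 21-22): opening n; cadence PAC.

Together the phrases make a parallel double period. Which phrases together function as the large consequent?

phrases 3 and 4

In a double period the first pair of phrases (ending imperfect authentic cadence) is the large antecedent and the second pair (ending perfect authentic cadence) is the large consequent; the consequent is phrases 3 and 4.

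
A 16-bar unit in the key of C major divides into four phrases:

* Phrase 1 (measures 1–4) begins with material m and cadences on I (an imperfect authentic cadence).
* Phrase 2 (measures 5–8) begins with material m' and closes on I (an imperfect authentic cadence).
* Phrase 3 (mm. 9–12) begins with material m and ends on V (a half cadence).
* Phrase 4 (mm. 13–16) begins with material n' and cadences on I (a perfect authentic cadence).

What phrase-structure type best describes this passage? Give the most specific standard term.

parallel double period

Four phrases in two halves: the first half (bars 1–8) ends with an imperfect authentic cadence, the second (mm. 9–16) with a perfect authentic cadence — a large antecedent–consequent pair, i.e. a double period.
Phrase 3 begins with the same material as phrase 1, making it parallel.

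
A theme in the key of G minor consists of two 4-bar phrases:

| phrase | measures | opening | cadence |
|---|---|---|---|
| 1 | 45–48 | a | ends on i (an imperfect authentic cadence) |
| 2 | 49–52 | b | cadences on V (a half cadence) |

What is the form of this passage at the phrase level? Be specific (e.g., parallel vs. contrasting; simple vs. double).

The second phrase closes with a half cadence, which is not stronger than the first phrase's imperfect authentic cadence; without a weak→strong cadential pair there is no antecedent–consequent relationship, so this is a phrase group rather than a period.

phrase group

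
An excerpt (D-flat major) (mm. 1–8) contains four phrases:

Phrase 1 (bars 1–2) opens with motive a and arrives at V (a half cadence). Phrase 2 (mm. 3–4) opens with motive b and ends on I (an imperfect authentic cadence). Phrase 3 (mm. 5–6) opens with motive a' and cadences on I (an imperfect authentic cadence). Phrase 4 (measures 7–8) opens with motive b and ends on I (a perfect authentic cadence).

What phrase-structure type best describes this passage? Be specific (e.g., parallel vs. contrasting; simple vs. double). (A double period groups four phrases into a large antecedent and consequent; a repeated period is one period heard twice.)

Four phrases in two halves: the first half (mm. 1–4) ends with an imperfect authentic cadence, the second (measures 5-8) with a perfect authentic cadence — a large antecedent–consequent pair, i.e. a double period.
Phrase 3 begins with the same material as phrase 1, making it parallel.

parallel double period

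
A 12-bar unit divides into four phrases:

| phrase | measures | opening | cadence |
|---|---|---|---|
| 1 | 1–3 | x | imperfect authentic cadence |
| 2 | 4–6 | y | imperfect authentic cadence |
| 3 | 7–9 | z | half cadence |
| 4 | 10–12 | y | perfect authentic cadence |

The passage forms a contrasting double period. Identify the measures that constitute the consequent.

measures 7–12

In a double period the four phrases pair into a large antecedent (phrases 1–2, ending imperfect authentic cadence) and a large consequent (phrases 3–4, ending perfect authentic cadence). The consequent spans mm. 7–12.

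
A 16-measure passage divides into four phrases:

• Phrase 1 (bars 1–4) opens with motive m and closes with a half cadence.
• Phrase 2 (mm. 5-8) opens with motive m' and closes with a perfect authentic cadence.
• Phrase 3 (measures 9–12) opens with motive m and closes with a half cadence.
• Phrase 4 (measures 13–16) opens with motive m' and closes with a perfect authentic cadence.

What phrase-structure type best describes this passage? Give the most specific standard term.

The cadence pattern HC–PAC–HC–PAC is weak–strong twice, and phrases 3–4 restate phrases 1–2: a period heard twice, not a double period (which would end weakly at phrase 2).

repeated period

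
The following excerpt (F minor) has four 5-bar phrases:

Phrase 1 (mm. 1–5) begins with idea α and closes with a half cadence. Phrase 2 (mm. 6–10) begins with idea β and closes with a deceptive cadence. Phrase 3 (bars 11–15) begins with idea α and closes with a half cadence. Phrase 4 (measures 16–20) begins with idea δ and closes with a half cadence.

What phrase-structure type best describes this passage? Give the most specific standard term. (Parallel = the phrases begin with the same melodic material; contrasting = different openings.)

Phrase 4 ends with a half cadence, no stronger than phrase 2's deceptive cadence, so the four phrases do not form a double period; nor do phrases 3–4 duplicate 1–2, so it is not a repeated period. With no phrase reaching a conclusive cadence, the passage is a phrase group.

phrase group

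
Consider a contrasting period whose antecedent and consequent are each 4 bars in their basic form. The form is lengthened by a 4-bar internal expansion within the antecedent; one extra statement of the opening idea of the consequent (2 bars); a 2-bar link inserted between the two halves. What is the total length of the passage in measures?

Basic contrasting period: 4 + 4 = 8 bars.
8 (basic form) + 4 (internal expansion) + 2 (extra statement) + 2 (link) = 16.

16 measures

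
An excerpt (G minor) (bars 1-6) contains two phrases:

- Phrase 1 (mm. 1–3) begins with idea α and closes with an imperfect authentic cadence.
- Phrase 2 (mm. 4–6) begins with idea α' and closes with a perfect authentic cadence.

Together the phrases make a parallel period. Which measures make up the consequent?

measures 4–6

The phrase ending with the weaker cadence (imperfect authentic cadence) is the antecedent; the one ending more conclusively (perfect authentic cadence) is the consequent. The consequent is measures 4–6.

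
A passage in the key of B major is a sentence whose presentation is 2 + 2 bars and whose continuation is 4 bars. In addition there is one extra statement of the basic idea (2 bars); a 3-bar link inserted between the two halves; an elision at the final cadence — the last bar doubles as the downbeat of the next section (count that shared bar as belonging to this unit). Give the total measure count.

Basic sentence: 2 + 2 + 4 = 8 bars.
8 (basic form) + 2 (extra statement) + 3 (link) = 13.
The elision shares a bar with the next section but does not change this unit's count.

13 measures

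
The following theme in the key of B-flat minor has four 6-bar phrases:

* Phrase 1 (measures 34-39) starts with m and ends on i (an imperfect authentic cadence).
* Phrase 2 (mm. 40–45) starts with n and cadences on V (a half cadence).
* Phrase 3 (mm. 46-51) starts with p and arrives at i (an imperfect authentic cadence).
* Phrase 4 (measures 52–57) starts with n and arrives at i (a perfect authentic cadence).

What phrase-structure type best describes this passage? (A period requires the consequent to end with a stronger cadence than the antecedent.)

Four phrases in two halves: the first half (mm. 34–45) ends with a half cadence, the second (measures 46–57) with a perfect authentic cadence — a large antecedent–consequent pair, i.e. a double period.
Phrase 3 begins with different material from phrase 1, making it contrasting.

contrasting double period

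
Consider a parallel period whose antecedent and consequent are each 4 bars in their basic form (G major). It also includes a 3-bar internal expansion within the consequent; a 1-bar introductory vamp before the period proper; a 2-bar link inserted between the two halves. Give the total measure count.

14 measures

Basic parallel period: 4 + 4 = 8 bars.
8 (basic form) + 3 (internal expansion) + 1 (introduction) + 2 (link) = 14.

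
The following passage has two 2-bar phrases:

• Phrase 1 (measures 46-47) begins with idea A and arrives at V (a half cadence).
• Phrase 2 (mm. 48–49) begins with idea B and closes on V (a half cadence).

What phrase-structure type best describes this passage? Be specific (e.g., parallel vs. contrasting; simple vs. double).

phrase group

The second phrase closes with a half cadence, which is not stronger than the first phrase's half cadence; without a weak→strong cadential pair there is no antecedent–consequent relationship, so this is a phrase group rather than a period.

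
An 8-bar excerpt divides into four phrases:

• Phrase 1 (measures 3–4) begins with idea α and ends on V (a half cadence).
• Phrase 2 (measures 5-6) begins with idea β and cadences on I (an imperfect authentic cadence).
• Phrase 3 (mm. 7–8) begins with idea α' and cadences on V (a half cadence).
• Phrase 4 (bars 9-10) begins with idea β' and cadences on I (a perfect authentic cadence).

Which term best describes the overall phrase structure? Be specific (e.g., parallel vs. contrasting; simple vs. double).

parallel double period

Four phrases in two halves: the first half (mm. 3–6) ends with an imperfect authentic cadence, the second (mm. 7-10) with a perfect authentic cadence — a large antecedent–consequent pair, i.e. a double period.
Phrase 3 begins with the same material as phrase 1, making it parallel.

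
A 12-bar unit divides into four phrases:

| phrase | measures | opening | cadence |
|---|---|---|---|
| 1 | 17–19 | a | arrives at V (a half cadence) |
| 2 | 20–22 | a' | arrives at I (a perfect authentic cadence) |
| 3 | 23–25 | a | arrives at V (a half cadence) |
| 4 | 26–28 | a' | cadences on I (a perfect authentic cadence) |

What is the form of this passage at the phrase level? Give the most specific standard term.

The cadence pattern HC–PAC–HC–PAC is weak–strong twice, and phrases 3–4 restate phrases 1–2: a period heard twice, not a double period (which would end weakly at phrase 2).

repeated period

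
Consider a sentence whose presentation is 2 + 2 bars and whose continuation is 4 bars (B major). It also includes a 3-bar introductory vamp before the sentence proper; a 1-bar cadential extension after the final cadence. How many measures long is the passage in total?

12 measures

Basic sentence: 2 + 2 + 4 = 8 bars.
8 (basic form) + 3 (introduction) + 1 (cadential extension) = 12.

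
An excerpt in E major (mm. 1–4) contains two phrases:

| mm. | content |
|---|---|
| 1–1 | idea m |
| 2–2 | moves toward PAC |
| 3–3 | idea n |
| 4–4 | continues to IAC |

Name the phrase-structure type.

The second phrase closes with an imperfect authentic cadence, which is not stronger than the first phrase's perfect authentic cadence; without a weak→strong cadential pair there is no antecedent–consequent relationship, so this is a phrase group rather than a period.

phrase group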